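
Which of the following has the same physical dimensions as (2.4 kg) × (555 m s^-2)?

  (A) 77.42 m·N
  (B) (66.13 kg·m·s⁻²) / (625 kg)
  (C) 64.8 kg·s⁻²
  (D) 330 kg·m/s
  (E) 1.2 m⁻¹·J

(E)

Reference: [kg] · [m·s⁻²] = kg·m·s⁻².
Each option:
  (A) N·m = kg·m·s⁻²·m = kg·m²·s⁻²
  (B) [kg·m·s⁻²] / [kg] = m·s⁻²
  (C) kg·s⁻²
  (D) kg·m·s⁻¹
  (E) J·m⁻¹ = N·m·m⁻¹ = kg·m·s⁻²  ← same
Only (E) matches kg·m·s⁻².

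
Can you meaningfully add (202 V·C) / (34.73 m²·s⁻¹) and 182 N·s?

Work out the base dimensions of each:
  (202 V·C) / (34.73 m²·s⁻¹):  [kg·m²·s⁻²] / [m²·s⁻¹] = kg·s⁻¹
  182 N·s:  N·s = kg·m·s⁻²·s = kg·m·s⁻¹
kg·s⁻¹ ≠ kg·m·s⁻¹, so they cannot be added.

No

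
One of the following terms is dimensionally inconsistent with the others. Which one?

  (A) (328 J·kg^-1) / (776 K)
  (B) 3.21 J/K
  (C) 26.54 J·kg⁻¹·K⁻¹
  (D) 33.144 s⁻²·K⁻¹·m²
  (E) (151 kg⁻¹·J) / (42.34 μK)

Dimensions:
  (A) [m²·s⁻²] / [K] = m²·s⁻²·K⁻¹
  (B) J·K⁻¹ = N·m·K⁻¹ = kg·m²·s⁻²·K⁻¹
  (C) J·kg⁻¹·K⁻¹ = N·m·kg⁻¹·K⁻¹ = m²·s⁻²·K⁻¹
  (D) m²·s⁻²·K⁻¹
  (E) [m²·s⁻²] / [K] = m²·s⁻²·K⁻¹
All reduce to m²·s⁻²·K⁻¹ except (B), which is kg·m²·s⁻²·K⁻¹.

(B)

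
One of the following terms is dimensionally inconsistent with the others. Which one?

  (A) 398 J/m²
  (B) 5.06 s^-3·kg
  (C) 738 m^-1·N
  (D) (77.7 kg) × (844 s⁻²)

(B)

In SI base units:
  (A) J·m⁻² = N·m·m⁻² = kg·s⁻²
  (B) kg·s⁻³
  (C) N·m⁻¹ = kg·m·s⁻²·m⁻¹ = kg·s⁻²
  (D) [kg] · [s⁻²] = kg·s⁻²
All reduce to kg·s⁻² except (B), which is kg·s⁻³.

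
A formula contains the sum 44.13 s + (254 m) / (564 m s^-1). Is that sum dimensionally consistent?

Yes

Dimensions:
  44.13 s:  s
  (254 m) / (564 m s^-1):  [m] / [m·s⁻¹] = s
Both are s, so they have the same dimensions and can be added.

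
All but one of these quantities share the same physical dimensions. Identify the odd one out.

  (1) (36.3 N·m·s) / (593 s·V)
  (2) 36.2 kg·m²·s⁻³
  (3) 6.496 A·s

(2)

In SI base units:
  (1) [kg·m²·s⁻¹] / [kg·m²·s⁻²·A⁻¹] = s·A
  (2) kg·m²·s⁻³
  (3) A·s = s·A
All reduce to s·A except (2), which is kg·m²·s⁻³.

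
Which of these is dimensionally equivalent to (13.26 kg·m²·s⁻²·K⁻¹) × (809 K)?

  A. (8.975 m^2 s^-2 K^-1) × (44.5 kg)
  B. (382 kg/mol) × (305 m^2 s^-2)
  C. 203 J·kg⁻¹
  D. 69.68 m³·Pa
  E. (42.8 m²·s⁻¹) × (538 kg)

D.

Reference: [kg·m²·s⁻²·K⁻¹] · [K] = kg·m²·s⁻².
Each option:
  A. [m²·s⁻²·K⁻¹] · [kg] = kg·m²·s⁻²·K⁻¹
  B. [kg·mol⁻¹] · [m²·s⁻²] = kg·m²·s⁻²·mol⁻¹
  C. J·kg⁻¹ = N·m·kg⁻¹ = m²·s⁻²
  D. Pa·m³ = N·m⁻²·m³ = kg·m²·s⁻²  ← same
  E. [m²·s⁻¹] · [kg] = kg·m²·s⁻¹
Only D. matches kg·m²·s⁻².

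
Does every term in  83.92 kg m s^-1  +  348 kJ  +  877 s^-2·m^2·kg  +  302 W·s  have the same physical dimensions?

Work out the base dimensions of each:
  83.92 kg m s^-1:  kg·m·s⁻¹
  348 kJ:  J = N·m = kg·m²·s⁻²
  877 s^-2·m^2·kg:  kg·m²·s⁻²
  302 W·s:  W·s = J·s⁻¹·s = kg·m²·s⁻²
The terms do not share a single dimension (kg·m²·s⁻² vs kg·m·s⁻¹).

No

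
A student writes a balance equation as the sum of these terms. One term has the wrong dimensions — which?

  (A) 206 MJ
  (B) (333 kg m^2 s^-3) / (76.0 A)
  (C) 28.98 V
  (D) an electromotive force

(A)

Work out the base dimensions of each:
  (A) J = N·m = kg·m²·s⁻²
  (B) [kg·m²·s⁻³] / [A] = kg·m²·s⁻³·A⁻¹
  (C) V = J·C⁻¹ = kg·m²·s⁻³·A⁻¹
  (D) [electromotive force] = kg·m²·s⁻³·A⁻¹
All reduce to kg·m²·s⁻³·A⁻¹ except (A), which is kg·m²·s⁻².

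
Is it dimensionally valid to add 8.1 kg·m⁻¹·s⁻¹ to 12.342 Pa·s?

Yes

Expand each in SI base units:
  8.1 kg·m⁻¹·s⁻¹:  kg·m⁻¹·s⁻¹
  12.342 Pa·s:  Pa·s = N·m⁻²·s = kg·m⁻¹·s⁻¹
Both are kg·m⁻¹·s⁻¹, so they have the same dimensions and can be added.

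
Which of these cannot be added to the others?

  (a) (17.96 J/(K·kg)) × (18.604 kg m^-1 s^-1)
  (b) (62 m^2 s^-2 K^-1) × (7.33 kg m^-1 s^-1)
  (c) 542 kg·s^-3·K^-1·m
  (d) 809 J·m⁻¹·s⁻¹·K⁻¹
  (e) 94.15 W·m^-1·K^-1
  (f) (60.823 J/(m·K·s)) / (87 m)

(f)

Dimensions:
  (a) [m²·s⁻²·K⁻¹] · [kg·m⁻¹·s⁻¹] = kg·m·s⁻³·K⁻¹
  (b) [m²·s⁻²·K⁻¹] · [kg·m⁻¹·s⁻¹] = kg·m·s⁻³·K⁻¹
  (c) kg·m·s⁻³·K⁻¹
  (d) J·s⁻¹·m⁻¹·K⁻¹ = N·m·s⁻¹·m⁻¹·K⁻¹ = kg·m·s⁻³·K⁻¹
  (e) W·m⁻¹·K⁻¹ = J·s⁻¹·m⁻¹·K⁻¹ = kg·m·s⁻³·K⁻¹
  (f) [kg·m·s⁻³·K⁻¹] / [m] = kg·s⁻³·K⁻¹
All reduce to kg·m·s⁻³·K⁻¹ except (f), which is kg·s⁻³·K⁻¹.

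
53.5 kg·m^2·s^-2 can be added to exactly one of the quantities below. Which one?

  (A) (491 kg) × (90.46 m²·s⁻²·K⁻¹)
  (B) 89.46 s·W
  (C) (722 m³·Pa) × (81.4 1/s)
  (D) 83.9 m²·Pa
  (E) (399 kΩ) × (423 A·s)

(B)

Reference: kg·m²·s⁻².
Each option:
  (A) [kg] · [m²·s⁻²·K⁻¹] = kg·m²·s⁻²·K⁻¹
  (B) W·s = J·s⁻¹·s = kg·m²·s⁻²  ← same
  (C) [kg·m²·s⁻²] · [s⁻¹] = kg·m²·s⁻³
  (D) Pa·m² = N·m⁻²·m² = kg·m·s⁻²
  (E) [kg·m²·s⁻³·A⁻²] · [s·A] = kg·m²·s⁻²·A⁻¹
Only (B) matches kg·m²·s⁻².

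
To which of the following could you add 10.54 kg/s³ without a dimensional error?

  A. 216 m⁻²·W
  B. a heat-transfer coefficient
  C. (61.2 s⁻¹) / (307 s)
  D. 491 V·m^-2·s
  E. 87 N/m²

A.

Reference: kg·s⁻³.
Each option:
  A. W·m⁻² = J·s⁻¹·m⁻² = kg·s⁻³  ← same
  B. [heat-transfer coefficient] = kg·s⁻³·K⁻¹
  C. [s⁻¹] / [s] = s⁻²
  D. V·s·m⁻² = J·C⁻¹·s·m⁻² = kg·s⁻²·A⁻¹
  E. N·m⁻² = kg·m·s⁻²·m⁻² = kg·m⁻¹·s⁻²
Only A. matches kg·s⁻³.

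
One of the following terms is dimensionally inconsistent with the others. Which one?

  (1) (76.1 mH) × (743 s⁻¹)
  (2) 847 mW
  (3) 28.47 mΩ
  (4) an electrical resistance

Expand each in SI base units:
  (1) [kg·m²·s⁻²·A⁻²] · [s⁻¹] = kg·m²·s⁻³·A⁻²
  (2) W = J·s⁻¹ = kg·m²·s⁻³
  (3) Ω = V·A⁻¹ = kg·m²·s⁻³·A⁻²
  (4) [electrical resistance] = kg·m²·s⁻³·A⁻²
All reduce to kg·m²·s⁻³·A⁻² except (2), which is kg·m²·s⁻³.

(2)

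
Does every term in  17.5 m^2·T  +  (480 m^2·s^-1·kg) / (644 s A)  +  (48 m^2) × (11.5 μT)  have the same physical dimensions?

Yes

In SI base units:
  17.5 m^2·T:  T·m² = Wb·m⁻²·m² = kg·m²·s⁻²·A⁻¹
  (480 m^2·s^-1·kg) / (644 s A):  [kg·m²·s⁻¹] / [s·A] = kg·m²·s⁻²·A⁻¹
  (48 m^2) × (11.5 μT):  [m²] · [kg·s⁻²·A⁻¹] = kg·m²·s⁻²·A⁻¹
Every term reduces to kg·m²·s⁻²·A⁻¹.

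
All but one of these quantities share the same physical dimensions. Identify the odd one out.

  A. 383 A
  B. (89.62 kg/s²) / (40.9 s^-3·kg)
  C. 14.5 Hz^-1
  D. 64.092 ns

In SI base units:
  A. A
  B. [kg·s⁻²] / [kg·s⁻³] = s
  C. Hz⁻¹ = (s⁻¹)⁻¹ = s
  D. s
All reduce to s except A., which is A.

A.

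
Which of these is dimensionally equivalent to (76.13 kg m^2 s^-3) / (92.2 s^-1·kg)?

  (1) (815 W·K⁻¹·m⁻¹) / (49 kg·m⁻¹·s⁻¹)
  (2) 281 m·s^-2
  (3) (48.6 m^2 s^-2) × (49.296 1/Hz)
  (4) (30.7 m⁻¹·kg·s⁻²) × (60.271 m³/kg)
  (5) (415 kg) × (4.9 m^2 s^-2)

Reference: [kg·m²·s⁻³] / [kg·s⁻¹] = m²·s⁻².
Each option:
  (1) [kg·m·s⁻³·K⁻¹] / [kg·m⁻¹·s⁻¹] = m²·s⁻²·K⁻¹
  (2) m·s⁻²
  (3) [m²·s⁻²] · [s] = m²·s⁻¹
  (4) [kg·m⁻¹·s⁻²] · [kg⁻¹·m³] = m²·s⁻²  ← same
  (5) [kg] · [m²·s⁻²] = kg·m²·s⁻²
Only (4) matches m²·s⁻².

(4)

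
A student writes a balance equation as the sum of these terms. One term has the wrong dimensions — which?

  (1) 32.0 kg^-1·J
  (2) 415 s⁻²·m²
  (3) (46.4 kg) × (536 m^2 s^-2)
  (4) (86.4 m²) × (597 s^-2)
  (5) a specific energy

(3)

Expand each in SI base units:
  (1) J·kg⁻¹ = N·m·kg⁻¹ = m²·s⁻²
  (2) m²·s⁻²
  (3) [kg] · [m²·s⁻²] = kg·m²·s⁻²
  (4) [m²] · [s⁻²] = m²·s⁻²
  (5) [specific energy] = m²·s⁻²
All reduce to m²·s⁻² except (3), which is kg·m²·s⁻².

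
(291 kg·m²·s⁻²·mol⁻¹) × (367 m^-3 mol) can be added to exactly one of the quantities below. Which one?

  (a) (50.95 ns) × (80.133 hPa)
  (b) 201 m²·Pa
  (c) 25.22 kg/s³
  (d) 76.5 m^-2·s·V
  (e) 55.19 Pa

Reference: [kg·m²·s⁻²·mol⁻¹] · [m⁻³·mol] = kg·m⁻¹·s⁻².
Each option:
  (a) [s] · [kg·m⁻¹·s⁻²] = kg·m⁻¹·s⁻¹
  (b) Pa·m² = N·m⁻²·m² = kg·m·s⁻²
  (c) kg·s⁻³
  (d) V·s·m⁻² = J·C⁻¹·s·m⁻² = kg·s⁻²·A⁻¹
  (e) Pa = N·m⁻² = kg·m⁻¹·s⁻²  ← same
Only (e) matches kg·m⁻¹·s⁻².

(e)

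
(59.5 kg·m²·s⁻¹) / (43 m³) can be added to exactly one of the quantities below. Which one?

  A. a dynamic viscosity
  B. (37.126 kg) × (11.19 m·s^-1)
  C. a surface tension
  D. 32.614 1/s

Reference: [kg·m²·s⁻¹] / [m³] = kg·m⁻¹·s⁻¹.
Each option:
  A. [dynamic viscosity] = kg·m⁻¹·s⁻¹  ← same
  B. [kg] · [m·s⁻¹] = kg·m·s⁻¹
  C. [surface tension] = kg·s⁻²
  D. s⁻¹
Only A. matches kg·m⁻¹·s⁻¹.

A.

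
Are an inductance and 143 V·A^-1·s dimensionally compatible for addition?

Yes

Dimensions:
  an inductance:  [inductance] = kg·m²·s⁻²·A⁻²
  143 V·A^-1·s:  V·s·A⁻¹ = J·C⁻¹·s·A⁻¹ = kg·m²·s⁻²·A⁻²
Both are kg·m²·s⁻²·A⁻², so they have the same dimensions and can be added.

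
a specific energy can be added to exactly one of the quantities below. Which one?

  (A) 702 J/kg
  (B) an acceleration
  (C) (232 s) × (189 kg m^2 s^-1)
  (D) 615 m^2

Reference: [specific energy] = m²·s⁻².
Each option:
  (A) J·kg⁻¹ = N·m·kg⁻¹ = m²·s⁻²  ← same
  (B) [acceleration] = m·s⁻²
  (C) [s] · [kg·m²·s⁻¹] = kg·m²
  (D) m²
Only (A) matches m²·s⁻².

(A)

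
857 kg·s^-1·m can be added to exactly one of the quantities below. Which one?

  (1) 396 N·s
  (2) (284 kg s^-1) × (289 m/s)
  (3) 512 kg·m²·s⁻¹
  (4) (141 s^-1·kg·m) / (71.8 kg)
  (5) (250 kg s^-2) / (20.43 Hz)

Reference: kg·m·s⁻¹.
Each option:
  (1) N·s = kg·m·s⁻²·s = kg·m·s⁻¹  ← same
  (2) [kg·s⁻¹] · [m·s⁻¹] = kg·m·s⁻²
  (3) kg·m²·s⁻¹
  (4) [kg·m·s⁻¹] / [kg] = m·s⁻¹
  (5) [kg·s⁻²] / [s⁻¹] = kg·s⁻¹
Only (1) matches kg·m·s⁻¹.

(1)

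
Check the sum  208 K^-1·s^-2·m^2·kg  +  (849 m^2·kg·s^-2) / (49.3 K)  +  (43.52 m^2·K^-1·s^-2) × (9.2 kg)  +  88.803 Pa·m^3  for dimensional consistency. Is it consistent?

No

Work out the base dimensions of each:
  208 K^-1·s^-2·m^2·kg:  kg·m²·s⁻²·K⁻¹
  (849 m^2·kg·s^-2) / (49.3 K):  [kg·m²·s⁻²] / [K] = kg·m²·s⁻²·K⁻¹
  (43.52 m^2·K^-1·s^-2) × (9.2 kg):  [m²·s⁻²·K⁻¹] · [kg] = kg·m²·s⁻²·K⁻¹
  88.803 Pa·m^3:  Pa·m³ = N·m⁻²·m³ = kg·m²·s⁻²
The terms do not share a single dimension (kg·m²·s⁻² vs kg·m²·s⁻²·K⁻¹).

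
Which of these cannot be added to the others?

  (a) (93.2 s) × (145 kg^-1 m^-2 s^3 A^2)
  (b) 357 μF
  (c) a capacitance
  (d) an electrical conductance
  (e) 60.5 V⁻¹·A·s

(d)

Work out the base dimensions of each:
  (a) [s] · [kg⁻¹·m⁻²·s³·A²] = kg⁻¹·m⁻²·s⁴·A²
  (b) F = C·V⁻¹ = kg⁻¹·m⁻²·s⁴·A²
  (c) [capacitance] = kg⁻¹·m⁻²·s⁴·A²
  (d) [electrical conductance] = kg⁻¹·m⁻²·s³·A²
  (e) A·s·V⁻¹ = A·s·(J·C⁻¹)⁻¹ = kg⁻¹·m⁻²·s⁴·A²
All reduce to kg⁻¹·m⁻²·s⁴·A² except (d), which is kg⁻¹·m⁻²·s³·A².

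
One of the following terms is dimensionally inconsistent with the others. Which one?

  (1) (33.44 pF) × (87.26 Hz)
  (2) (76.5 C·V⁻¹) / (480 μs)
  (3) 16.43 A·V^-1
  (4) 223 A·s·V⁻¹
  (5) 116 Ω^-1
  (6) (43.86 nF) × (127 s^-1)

(4)

Work out the base dimensions of each:
  (1) [kg⁻¹·m⁻²·s⁴·A²] · [s⁻¹] = kg⁻¹·m⁻²·s³·A²
  (2) [kg⁻¹·m⁻²·s⁴·A²] / [s] = kg⁻¹·m⁻²·s³·A²
  (3) A·V⁻¹ = A·(J·C⁻¹)⁻¹ = kg⁻¹·m⁻²·s³·A²
  (4) A·s·V⁻¹ = A·s·(J·C⁻¹)⁻¹ = kg⁻¹·m⁻²·s⁴·A²
  (5) Ω⁻¹ = (V·A⁻¹)⁻¹ = kg⁻¹·m⁻²·s³·A²
  (6) [kg⁻¹·m⁻²·s⁴·A²] · [s⁻¹] = kg⁻¹·m⁻²·s³·A²
All reduce to kg⁻¹·m⁻²·s³·A² except (4), which is kg⁻¹·m⁻²·s⁴·A².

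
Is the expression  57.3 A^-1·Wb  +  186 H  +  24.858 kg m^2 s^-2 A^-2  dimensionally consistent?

Expand each in SI base units:
  57.3 A^-1·Wb:  Wb·A⁻¹ = V·s·A⁻¹ = kg·m²·s⁻²·A⁻²
  186 H:  H = V·s·A⁻¹ = kg·m²·s⁻²·A⁻²
  24.858 kg m^2 s^-2 A^-2:  kg·m²·s⁻²·A⁻²
Every term reduces to kg·m²·s⁻²·A⁻².

Yes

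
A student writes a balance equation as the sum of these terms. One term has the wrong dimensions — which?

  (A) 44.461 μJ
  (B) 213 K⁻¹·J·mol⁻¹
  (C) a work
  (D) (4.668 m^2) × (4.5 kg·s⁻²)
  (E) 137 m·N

In SI base units:
  (A) J = N·m = kg·m²·s⁻²
  (B) J·mol⁻¹·K⁻¹ = N·m·mol⁻¹·K⁻¹ = kg·m²·s⁻²·K⁻¹·mol⁻¹
  (C) [work] = kg·m²·s⁻²
  (D) [m²] · [kg·s⁻²] = kg·m²·s⁻²
  (E) N·m = kg·m·s⁻²·m = kg·m²·s⁻²
All reduce to kg·m²·s⁻² except (B), which is kg·m²·s⁻²·K⁻¹·mol⁻¹.

(B)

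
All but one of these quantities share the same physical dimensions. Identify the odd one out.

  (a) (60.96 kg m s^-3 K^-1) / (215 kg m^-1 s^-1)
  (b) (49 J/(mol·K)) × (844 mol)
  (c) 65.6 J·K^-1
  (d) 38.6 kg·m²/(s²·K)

Dimensions:
  (a) [kg·m·s⁻³·K⁻¹] / [kg·m⁻¹·s⁻¹] = m²·s⁻²·K⁻¹
  (b) [kg·m²·s⁻²·K⁻¹·mol⁻¹] · [mol] = kg·m²·s⁻²·K⁻¹
  (c) J·K⁻¹ = N·m·K⁻¹ = kg·m²·s⁻²·K⁻¹
  (d) kg·m²·s⁻²·K⁻¹
All reduce to kg·m²·s⁻²·K⁻¹ except (a), which is m²·s⁻²·K⁻¹.

(a)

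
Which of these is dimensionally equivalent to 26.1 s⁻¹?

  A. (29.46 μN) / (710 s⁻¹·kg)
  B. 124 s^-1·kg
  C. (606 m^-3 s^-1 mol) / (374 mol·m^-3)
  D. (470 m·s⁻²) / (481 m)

C.

Reference: s⁻¹.
Each option:
  A. [kg·m·s⁻²] / [kg·s⁻¹] = m·s⁻¹
  B. kg·s⁻¹
  C. [m⁻³·s⁻¹·mol] / [m⁻³·mol] = s⁻¹  ← same
  D. [m·s⁻²] / [m] = s⁻²
Only C. matches s⁻¹.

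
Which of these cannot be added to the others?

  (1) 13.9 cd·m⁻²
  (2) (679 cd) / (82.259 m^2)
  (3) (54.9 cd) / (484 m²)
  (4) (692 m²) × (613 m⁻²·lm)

(4)

Reduce each to base SI dimensions:
  (1) cd·m⁻² = m⁻²·cd
  (2) [cd] / [m²] = m⁻²·cd
  (3) [cd] / [m²] = m⁻²·cd
  (4) [m²] · [m⁻²·cd] = cd
All reduce to m⁻²·cd except (4), which is cd.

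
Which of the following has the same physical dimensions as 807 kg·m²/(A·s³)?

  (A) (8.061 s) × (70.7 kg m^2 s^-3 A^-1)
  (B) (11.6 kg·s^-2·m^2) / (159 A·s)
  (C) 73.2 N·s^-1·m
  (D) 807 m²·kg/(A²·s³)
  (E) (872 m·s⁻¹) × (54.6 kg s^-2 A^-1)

(B)

Reference: kg·m²·s⁻³·A⁻¹.
Each option:
  (A) [s] · [kg·m²·s⁻³·A⁻¹] = kg·m²·s⁻²·A⁻¹
  (B) [kg·m²·s⁻²] / [s·A] = kg·m²·s⁻³·A⁻¹  ← same
  (C) N·m·s⁻¹ = kg·m·s⁻²·m·s⁻¹ = kg·m²·s⁻³
  (D) kg·m²·s⁻³·A⁻²
  (E) [m·s⁻¹] · [kg·s⁻²·A⁻¹] = kg·m·s⁻³·A⁻¹
Only (B) matches kg·m²·s⁻³·A⁻¹.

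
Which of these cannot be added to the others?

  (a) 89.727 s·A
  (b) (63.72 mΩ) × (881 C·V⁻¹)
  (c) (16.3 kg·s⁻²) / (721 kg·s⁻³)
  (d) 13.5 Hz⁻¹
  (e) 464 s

Dimensions:
  (a) A·s = s·A
  (b) [kg·m²·s⁻³·A⁻²] · [kg⁻¹·m⁻²·s⁴·A²] = s
  (c) [kg·s⁻²] / [kg·s⁻³] = s
  (d) Hz⁻¹ = (s⁻¹)⁻¹ = s
  (e) s
All reduce to s except (a), which is s·A.

(a)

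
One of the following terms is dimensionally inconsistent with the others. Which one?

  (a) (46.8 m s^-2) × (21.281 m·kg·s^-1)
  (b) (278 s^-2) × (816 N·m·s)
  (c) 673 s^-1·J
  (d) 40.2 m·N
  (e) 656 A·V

Dimensions:
  (a) [m·s⁻²] · [kg·m·s⁻¹] = kg·m²·s⁻³
  (b) [s⁻²] · [kg·m²·s⁻¹] = kg·m²·s⁻³
  (c) J·s⁻¹ = N·m·s⁻¹ = kg·m²·s⁻³
  (d) N·m = kg·m·s⁻²·m = kg·m²·s⁻²
  (e) V·A = J·C⁻¹·A = kg·m²·s⁻³
All reduce to kg·m²·s⁻³ except (d), which is kg·m²·s⁻².

(d)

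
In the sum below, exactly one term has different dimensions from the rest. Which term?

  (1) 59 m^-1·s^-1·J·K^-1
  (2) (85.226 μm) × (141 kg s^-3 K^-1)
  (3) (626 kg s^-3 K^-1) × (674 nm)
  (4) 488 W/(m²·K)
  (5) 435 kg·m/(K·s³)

(4)

Reduce each to base SI dimensions:
  (1) J·s⁻¹·m⁻¹·K⁻¹ = N·m·s⁻¹·m⁻¹·K⁻¹ = kg·m·s⁻³·K⁻¹
  (2) [m] · [kg·s⁻³·K⁻¹] = kg·m·s⁻³·K⁻¹
  (3) [kg·s⁻³·K⁻¹] · [m] = kg·m·s⁻³·K⁻¹
  (4) W·m⁻²·K⁻¹ = J·s⁻¹·m⁻²·K⁻¹ = kg·s⁻³·K⁻¹
  (5) kg·m·s⁻³·K⁻¹
All reduce to kg·m·s⁻³·K⁻¹ except (4), which is kg·s⁻³·K⁻¹.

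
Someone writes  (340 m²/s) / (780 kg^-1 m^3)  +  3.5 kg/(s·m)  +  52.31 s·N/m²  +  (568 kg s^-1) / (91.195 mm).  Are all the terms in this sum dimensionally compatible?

Work out the base dimensions of each:
  (340 m²/s) / (780 kg^-1 m^3):  [m²·s⁻¹] / [kg⁻¹·m³] = kg·m⁻¹·s⁻¹
  3.5 kg/(s·m):  kg·m⁻¹·s⁻¹
  52.31 s·N/m²:  N·s·m⁻² = kg·m·s⁻²·s·m⁻² = kg·m⁻¹·s⁻¹
  (568 kg s^-1) / (91.195 mm):  [kg·s⁻¹] / [m] = kg·m⁻¹·s⁻¹
Every term reduces to kg·m⁻¹·s⁻¹.

Yes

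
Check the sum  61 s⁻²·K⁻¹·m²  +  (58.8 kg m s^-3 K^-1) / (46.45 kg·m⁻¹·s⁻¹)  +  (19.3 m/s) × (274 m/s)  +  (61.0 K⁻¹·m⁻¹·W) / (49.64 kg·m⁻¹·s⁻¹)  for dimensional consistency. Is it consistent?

No

Work out the base dimensions of each:
  61 s⁻²·K⁻¹·m²:  m²·s⁻²·K⁻¹
  (58.8 kg m s^-3 K^-1) / (46.45 kg·m⁻¹·s⁻¹):  [kg·m·s⁻³·K⁻¹] / [kg·m⁻¹·s⁻¹] = m²·s⁻²·K⁻¹
  (19.3 m/s) × (274 m/s):  [m·s⁻¹] · [m·s⁻¹] = m²·s⁻²
  (61.0 K⁻¹·m⁻¹·W) / (49.64 kg·m⁻¹·s⁻¹):  [kg·m·s⁻³·K⁻¹] / [kg·m⁻¹·s⁻¹] = m²·s⁻²·K⁻¹
The terms do not share a single dimension (m²·s⁻² vs m²·s⁻²·K⁻¹).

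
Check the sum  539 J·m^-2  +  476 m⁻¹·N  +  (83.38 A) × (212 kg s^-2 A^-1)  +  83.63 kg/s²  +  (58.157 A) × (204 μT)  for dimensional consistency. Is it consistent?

Reduce each to base SI dimensions:
  539 J·m^-2:  J·m⁻² = N·m·m⁻² = kg·s⁻²
  476 m⁻¹·N:  N·m⁻¹ = kg·m·s⁻²·m⁻¹ = kg·s⁻²
  (83.38 A) × (212 kg s^-2 A^-1):  [A] · [kg·s⁻²·A⁻¹] = kg·s⁻²
  83.63 kg/s²:  kg·s⁻²
  (58.157 A) × (204 μT):  [A] · [kg·s⁻²·A⁻¹] = kg·s⁻²
Every term reduces to kg·s⁻².

Yes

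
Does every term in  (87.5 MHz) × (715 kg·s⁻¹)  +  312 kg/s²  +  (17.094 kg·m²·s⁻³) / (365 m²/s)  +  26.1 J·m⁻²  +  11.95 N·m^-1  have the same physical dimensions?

Yes

Dimensions:
  (87.5 MHz) × (715 kg·s⁻¹):  [s⁻¹] · [kg·s⁻¹] = kg·s⁻²
  312 kg/s²:  kg·s⁻²
  (17.094 kg·m²·s⁻³) / (365 m²/s):  [kg·m²·s⁻³] / [m²·s⁻¹] = kg·s⁻²
  26.1 J·m⁻²:  J·m⁻² = N·m·m⁻² = kg·s⁻²
  11.95 N·m^-1:  N·m⁻¹ = kg·m·s⁻²·m⁻¹ = kg·s⁻²
Every term reduces to kg·s⁻².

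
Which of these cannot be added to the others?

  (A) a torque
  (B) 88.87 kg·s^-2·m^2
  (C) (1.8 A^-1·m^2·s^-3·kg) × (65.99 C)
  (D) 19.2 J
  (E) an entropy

(E)

In SI base units:
  (A) [torque] = kg·m²·s⁻²
  (B) kg·m²·s⁻²
  (C) [kg·m²·s⁻³·A⁻¹] · [s·A] = kg·m²·s⁻²
  (D) J = N·m = kg·m²·s⁻²
  (E) [entropy] = kg·m²·s⁻²·K⁻¹
All reduce to kg·m²·s⁻² except (E), which is kg·m²·s⁻²·K⁻¹.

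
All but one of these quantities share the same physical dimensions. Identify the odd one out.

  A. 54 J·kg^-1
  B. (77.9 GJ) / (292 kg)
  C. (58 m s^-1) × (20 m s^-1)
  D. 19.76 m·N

D.

Reduce each to base SI dimensions:
  A. J·kg⁻¹ = N·m·kg⁻¹ = m²·s⁻²
  B. [kg·m²·s⁻²] / [kg] = m²·s⁻²
  C. [m·s⁻¹] · [m·s⁻¹] = m²·s⁻²
  D. N·m = kg·m·s⁻²·m = kg·m²·s⁻²
All reduce to m²·s⁻² except D., which is kg·m²·s⁻².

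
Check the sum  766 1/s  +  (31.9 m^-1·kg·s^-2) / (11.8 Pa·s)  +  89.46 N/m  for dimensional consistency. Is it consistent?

Dimensions:
  766 1/s:  s⁻¹
  (31.9 m^-1·kg·s^-2) / (11.8 Pa·s):  [kg·m⁻¹·s⁻²] / [kg·m⁻¹·s⁻¹] = s⁻¹
  89.46 N/m:  N·m⁻¹ = kg·m·s⁻²·m⁻¹ = kg·s⁻²
The terms do not share a single dimension (kg·s⁻² vs s⁻¹).

No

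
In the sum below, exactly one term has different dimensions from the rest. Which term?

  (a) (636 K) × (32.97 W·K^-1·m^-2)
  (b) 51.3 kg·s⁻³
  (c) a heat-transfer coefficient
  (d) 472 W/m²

In SI base units:
  (a) [K] · [kg·s⁻³·K⁻¹] = kg·s⁻³
  (b) kg·s⁻³
  (c) [heat-transfer coefficient] = kg·s⁻³·K⁻¹
  (d) W·m⁻² = J·s⁻¹·m⁻² = kg·s⁻³
All reduce to kg·s⁻³ except (c), which is kg·s⁻³·K⁻¹.

(c)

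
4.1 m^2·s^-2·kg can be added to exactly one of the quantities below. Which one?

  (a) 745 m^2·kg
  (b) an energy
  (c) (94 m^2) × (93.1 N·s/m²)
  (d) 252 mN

Reference: kg·m²·s⁻².
Each option:
  (a) kg·m²
  (b) [energy] = kg·m²·s⁻²  ← same
  (c) [m²] · [kg·m⁻¹·s⁻¹] = kg·m·s⁻¹
  (d) N = kg·m·s⁻²
Only (b) matches kg·m²·s⁻².

(b)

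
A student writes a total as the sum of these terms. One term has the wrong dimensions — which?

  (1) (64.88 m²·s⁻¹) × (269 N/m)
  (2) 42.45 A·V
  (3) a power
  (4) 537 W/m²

(4)

Expand each in SI base units:
  (1) [m²·s⁻¹] · [kg·s⁻²] = kg·m²·s⁻³
  (2) V·A = J·C⁻¹·A = kg·m²·s⁻³
  (3) [power] = kg·m²·s⁻³
  (4) W·m⁻² = J·s⁻¹·m⁻² = kg·s⁻³
All reduce to kg·m²·s⁻³ except (4), which is kg·s⁻³.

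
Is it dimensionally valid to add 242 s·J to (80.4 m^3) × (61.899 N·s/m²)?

Work out the base dimensions of each:
  242 s·J:  J·s = N·m·s = kg·m²·s⁻¹
  (80.4 m^3) × (61.899 N·s/m²):  [m³] · [kg·m⁻¹·s⁻¹] = kg·m²·s⁻¹
Both are kg·m²·s⁻¹, so they have the same dimensions and can be added.

Yes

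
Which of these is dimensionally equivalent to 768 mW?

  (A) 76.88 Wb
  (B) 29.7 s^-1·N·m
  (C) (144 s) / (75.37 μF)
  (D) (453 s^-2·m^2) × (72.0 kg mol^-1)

(B)

Reference: W = J·s⁻¹ = kg·m²·s⁻³.
Each option:
  (A) Wb = V·s = kg·m²·s⁻²·A⁻¹
  (B) N·m·s⁻¹ = kg·m·s⁻²·m·s⁻¹ = kg·m²·s⁻³  ← same
  (C) [s] / [kg⁻¹·m⁻²·s⁴·A²] = kg·m²·s⁻³·A⁻²
  (D) [m²·s⁻²] · [kg·mol⁻¹] = kg·m²·s⁻²·mol⁻¹
Only (B) matches kg·m²·s⁻³.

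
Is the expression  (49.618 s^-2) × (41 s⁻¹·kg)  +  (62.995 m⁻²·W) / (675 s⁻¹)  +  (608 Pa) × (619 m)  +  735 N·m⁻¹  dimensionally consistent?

In SI base units:
  (49.618 s^-2) × (41 s⁻¹·kg):  [s⁻²] · [kg·s⁻¹] = kg·s⁻³
  (62.995 m⁻²·W) / (675 s⁻¹):  [kg·s⁻³] / [s⁻¹] = kg·s⁻²
  (608 Pa) × (619 m):  [kg·m⁻¹·s⁻²] · [m] = kg·s⁻²
  735 N·m⁻¹:  N·m⁻¹ = kg·m·s⁻²·m⁻¹ = kg·s⁻²
The terms do not share a single dimension (kg·s⁻² vs kg·s⁻³).

No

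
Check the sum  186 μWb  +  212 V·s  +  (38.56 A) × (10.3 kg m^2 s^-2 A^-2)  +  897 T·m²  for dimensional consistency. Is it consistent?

Yes

Dimensions:
  186 μWb:  Wb = V·s = kg·m²·s⁻²·A⁻¹
  212 V·s:  V·s = J·C⁻¹·s = kg·m²·s⁻²·A⁻¹
  (38.56 A) × (10.3 kg m^2 s^-2 A^-2):  [A] · [kg·m²·s⁻²·A⁻²] = kg·m²·s⁻²·A⁻¹
  897 T·m²:  T·m² = Wb·m⁻²·m² = kg·m²·s⁻²·A⁻¹
Every term reduces to kg·m²·s⁻²·A⁻¹.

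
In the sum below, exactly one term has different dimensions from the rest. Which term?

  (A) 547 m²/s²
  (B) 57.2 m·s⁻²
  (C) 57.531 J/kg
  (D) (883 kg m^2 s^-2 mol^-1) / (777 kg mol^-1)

In SI base units:
  (A) m²·s⁻²
  (B) m·s⁻²
  (C) J·kg⁻¹ = N·m·kg⁻¹ = m²·s⁻²
  (D) [kg·m²·s⁻²·mol⁻¹] / [kg·mol⁻¹] = m²·s⁻²
All reduce to m²·s⁻² except (B), which is m·s⁻².

(B)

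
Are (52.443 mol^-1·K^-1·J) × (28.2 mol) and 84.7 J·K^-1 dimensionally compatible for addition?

Work out the base dimensions of each:
  (52.443 mol^-1·K^-1·J) × (28.2 mol):  [kg·m²·s⁻²·K⁻¹·mol⁻¹] · [mol] = kg·m²·s⁻²·K⁻¹
  84.7 J·K^-1:  J·K⁻¹ = N·m·K⁻¹ = kg·m²·s⁻²·K⁻¹
Both are kg·m²·s⁻²·K⁻¹, so they have the same dimensions and can be added.

Yes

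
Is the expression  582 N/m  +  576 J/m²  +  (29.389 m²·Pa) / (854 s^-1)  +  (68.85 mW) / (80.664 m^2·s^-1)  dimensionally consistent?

Dimensions:
  582 N/m:  N·m⁻¹ = kg·m·s⁻²·m⁻¹ = kg·s⁻²
  576 J/m²:  J·m⁻² = N·m·m⁻² = kg·s⁻²
  (29.389 m²·Pa) / (854 s^-1):  [kg·m·s⁻²] / [s⁻¹] = kg·m·s⁻¹
  (68.85 mW) / (80.664 m^2·s^-1):  [kg·m²·s⁻³] / [m²·s⁻¹] = kg·s⁻²
The terms do not share a single dimension (kg·m·s⁻¹ vs kg·s⁻²).

No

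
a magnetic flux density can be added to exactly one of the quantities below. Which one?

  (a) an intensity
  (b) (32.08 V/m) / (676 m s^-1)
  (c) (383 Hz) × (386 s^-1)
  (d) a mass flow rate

(b)

Reference: [magnetic flux density] = kg·s⁻²·A⁻¹.
Each option:
  (a) [intensity] = kg·s⁻³
  (b) [kg·m·s⁻³·A⁻¹] / [m·s⁻¹] = kg·s⁻²·A⁻¹  ← same
  (c) [s⁻¹] · [s⁻¹] = s⁻²
  (d) [mass flow rate] = kg·s⁻¹
Only (b) matches kg·s⁻²·A⁻¹.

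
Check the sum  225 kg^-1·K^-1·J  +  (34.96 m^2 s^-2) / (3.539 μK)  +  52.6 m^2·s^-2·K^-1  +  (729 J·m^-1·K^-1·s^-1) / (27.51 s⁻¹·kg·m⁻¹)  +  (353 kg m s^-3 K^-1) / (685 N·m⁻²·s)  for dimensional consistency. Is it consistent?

Yes

Work out the base dimensions of each:
  225 kg^-1·K^-1·J:  J·kg⁻¹·K⁻¹ = N·m·kg⁻¹·K⁻¹ = m²·s⁻²·K⁻¹
  (34.96 m^2 s^-2) / (3.539 μK):  [m²·s⁻²] / [K] = m²·s⁻²·K⁻¹
  52.6 m^2·s^-2·K^-1:  m²·s⁻²·K⁻¹
  (729 J·m^-1·K^-1·s^-1) / (27.51 s⁻¹·kg·m⁻¹):  [kg·m·s⁻³·K⁻¹] / [kg·m⁻¹·s⁻¹] = m²·s⁻²·K⁻¹
  (353 kg m s^-3 K^-1) / (685 N·m⁻²·s):  [kg·m·s⁻³·K⁻¹] / [kg·m⁻¹·s⁻¹] = m²·s⁻²·K⁻¹
Every term reduces to m²·s⁻²·K⁻¹.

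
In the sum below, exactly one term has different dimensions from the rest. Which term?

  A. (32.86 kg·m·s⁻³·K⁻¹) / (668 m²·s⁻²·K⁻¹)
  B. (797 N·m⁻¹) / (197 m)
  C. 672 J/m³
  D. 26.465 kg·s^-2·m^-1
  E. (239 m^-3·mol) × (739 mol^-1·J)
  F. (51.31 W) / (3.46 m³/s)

Reduce each to base SI dimensions:
  A. [kg·m·s⁻³·K⁻¹] / [m²·s⁻²·K⁻¹] = kg·m⁻¹·s⁻¹
  B. [kg·s⁻²] / [m] = kg·m⁻¹·s⁻²
  C. J·m⁻³ = N·m·m⁻³ = kg·m⁻¹·s⁻²
  D. kg·m⁻¹·s⁻²
  E. [m⁻³·mol] · [kg·m²·s⁻²·mol⁻¹] = kg·m⁻¹·s⁻²
  F. [kg·m²·s⁻³] / [m³·s⁻¹] = kg·m⁻¹·s⁻²
All reduce to kg·m⁻¹·s⁻² except A., which is kg·m⁻¹·s⁻¹.

A.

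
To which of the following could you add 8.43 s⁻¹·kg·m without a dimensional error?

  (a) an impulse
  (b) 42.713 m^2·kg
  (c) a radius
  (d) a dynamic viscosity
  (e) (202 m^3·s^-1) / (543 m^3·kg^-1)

(a)

Reference: kg·m·s⁻¹.
Each option:
  (a) [impulse] = kg·m·s⁻¹  ← same
  (b) kg·m²
  (c) [radius] = m
  (d) [dynamic viscosity] = kg·m⁻¹·s⁻¹
  (e) [m³·s⁻¹] / [kg⁻¹·m³] = kg·s⁻¹
Only (a) matches kg·m·s⁻¹.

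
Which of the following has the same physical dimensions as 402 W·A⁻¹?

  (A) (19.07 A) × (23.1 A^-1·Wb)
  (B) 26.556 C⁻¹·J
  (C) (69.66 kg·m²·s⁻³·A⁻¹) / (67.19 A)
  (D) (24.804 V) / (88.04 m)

(B)

Reference: W·A⁻¹ = J·s⁻¹·A⁻¹ = kg·m²·s⁻³·A⁻¹.
Each option:
  (A) [A] · [kg·m²·s⁻²·A⁻²] = kg·m²·s⁻²·A⁻¹
  (B) J·C⁻¹ = N·m·(s·A)⁻¹ = kg·m²·s⁻³·A⁻¹  ← same
  (C) [kg·m²·s⁻³·A⁻¹] / [A] = kg·m²·s⁻³·A⁻²
  (D) [kg·m²·s⁻³·A⁻¹] / [m] = kg·m·s⁻³·A⁻¹
Only (B) matches kg·m²·s⁻³·A⁻¹.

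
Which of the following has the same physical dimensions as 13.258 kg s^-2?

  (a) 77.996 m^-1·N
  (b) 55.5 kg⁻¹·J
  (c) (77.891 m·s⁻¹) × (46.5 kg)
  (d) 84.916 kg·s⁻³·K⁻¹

Reference: kg·s⁻².
Each option:
  (a) N·m⁻¹ = kg·m·s⁻²·m⁻¹ = kg·s⁻²  ← same
  (b) J·kg⁻¹ = N·m·kg⁻¹ = m²·s⁻²
  (c) [m·s⁻¹] · [kg] = kg·m·s⁻¹
  (d) kg·s⁻³·K⁻¹
Only (a) matches kg·s⁻².

(a)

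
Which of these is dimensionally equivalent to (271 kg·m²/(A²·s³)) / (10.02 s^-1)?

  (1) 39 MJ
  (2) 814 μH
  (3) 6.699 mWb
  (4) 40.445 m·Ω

(2)

Reference: [kg·m²·s⁻³·A⁻²] / [s⁻¹] = kg·m²·s⁻²·A⁻².
Each option:
  (1) J = N·m = kg·m²·s⁻²
  (2) H = V·s·A⁻¹ = kg·m²·s⁻²·A⁻²  ← same
  (3) Wb = V·s = kg·m²·s⁻²·A⁻¹
  (4) Ω·m = V·A⁻¹·m = kg·m³·s⁻³·A⁻²
Only (2) matches kg·m²·s⁻²·A⁻².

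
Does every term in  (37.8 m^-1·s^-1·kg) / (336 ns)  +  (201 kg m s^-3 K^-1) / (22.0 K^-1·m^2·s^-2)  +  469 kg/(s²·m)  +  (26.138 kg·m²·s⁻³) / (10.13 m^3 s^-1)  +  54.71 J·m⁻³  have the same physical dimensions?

Work out the base dimensions of each:
  (37.8 m^-1·s^-1·kg) / (336 ns):  [kg·m⁻¹·s⁻¹] / [s] = kg·m⁻¹·s⁻²
  (201 kg m s^-3 K^-1) / (22.0 K^-1·m^2·s^-2):  [kg·m·s⁻³·K⁻¹] / [m²·s⁻²·K⁻¹] = kg·m⁻¹·s⁻¹
  469 kg/(s²·m):  kg·m⁻¹·s⁻²
  (26.138 kg·m²·s⁻³) / (10.13 m^3 s^-1):  [kg·m²·s⁻³] / [m³·s⁻¹] = kg·m⁻¹·s⁻²
  54.71 J·m⁻³:  J·m⁻³ = N·m·m⁻³ = kg·m⁻¹·s⁻²
The terms do not share a single dimension (kg·m⁻¹·s⁻² vs kg·m⁻¹·s⁻¹).

No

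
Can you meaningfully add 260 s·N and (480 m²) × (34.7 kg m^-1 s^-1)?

Yes

Reduce each to base SI dimensions:
  260 s·N:  N·s = kg·m·s⁻²·s = kg·m·s⁻¹
  (480 m²) × (34.7 kg m^-1 s^-1):  [m²] · [kg·m⁻¹·s⁻¹] = kg·m·s⁻¹
Both are kg·m·s⁻¹, so they have the same dimensions and can be added.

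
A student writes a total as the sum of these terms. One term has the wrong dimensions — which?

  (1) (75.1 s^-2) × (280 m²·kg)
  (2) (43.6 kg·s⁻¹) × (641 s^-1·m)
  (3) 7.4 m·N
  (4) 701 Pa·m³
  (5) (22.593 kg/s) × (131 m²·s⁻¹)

Reduce each to base SI dimensions:
  (1) [s⁻²] · [kg·m²] = kg·m²·s⁻²
  (2) [kg·s⁻¹] · [m·s⁻¹] = kg·m·s⁻²
  (3) N·m = kg·m·s⁻²·m = kg·m²·s⁻²
  (4) Pa·m³ = N·m⁻²·m³ = kg·m²·s⁻²
  (5) [kg·s⁻¹] · [m²·s⁻¹] = kg·m²·s⁻²
All reduce to kg·m²·s⁻² except (2), which is kg·m·s⁻².

(2)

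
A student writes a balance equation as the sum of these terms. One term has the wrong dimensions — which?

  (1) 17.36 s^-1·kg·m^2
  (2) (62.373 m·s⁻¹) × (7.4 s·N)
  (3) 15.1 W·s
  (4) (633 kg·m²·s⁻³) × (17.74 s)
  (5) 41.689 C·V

(1)

Expand each in SI base units:
  (1) kg·m²·s⁻¹
  (2) [m·s⁻¹] · [kg·m·s⁻¹] = kg·m²·s⁻²
  (3) W·s = J·s⁻¹·s = kg·m²·s⁻²
  (4) [kg·m²·s⁻³] · [s] = kg·m²·s⁻²
  (5) C·V = s·A·J·C⁻¹ = kg·m²·s⁻²
All reduce to kg·m²·s⁻² except (1), which is kg·m²·s⁻¹.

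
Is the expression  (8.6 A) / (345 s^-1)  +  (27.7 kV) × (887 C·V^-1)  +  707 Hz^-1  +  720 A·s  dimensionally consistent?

No

Dimensions:
  (8.6 A) / (345 s^-1):  [A] / [s⁻¹] = s·A
  (27.7 kV) × (887 C·V^-1):  [kg·m²·s⁻³·A⁻¹] · [kg⁻¹·m⁻²·s⁴·A²] = s·A
  707 Hz^-1:  Hz⁻¹ = (s⁻¹)⁻¹ = s
  720 A·s:  A·s = s·A
The terms do not share a single dimension (s vs s·A).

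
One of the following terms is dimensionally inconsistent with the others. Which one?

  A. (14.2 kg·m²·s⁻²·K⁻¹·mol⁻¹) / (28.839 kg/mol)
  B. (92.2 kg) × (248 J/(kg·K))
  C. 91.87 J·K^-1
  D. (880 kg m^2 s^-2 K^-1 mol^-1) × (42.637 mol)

Expand each in SI base units:
  A. [kg·m²·s⁻²·K⁻¹·mol⁻¹] / [kg·mol⁻¹] = m²·s⁻²·K⁻¹
  B. [kg] · [m²·s⁻²·K⁻¹] = kg·m²·s⁻²·K⁻¹
  C. J·K⁻¹ = N·m·K⁻¹ = kg·m²·s⁻²·K⁻¹
  D. [kg·m²·s⁻²·K⁻¹·mol⁻¹] · [mol] = kg·m²·s⁻²·K⁻¹
All reduce to kg·m²·s⁻²·K⁻¹ except A., which is m²·s⁻²·K⁻¹.

A.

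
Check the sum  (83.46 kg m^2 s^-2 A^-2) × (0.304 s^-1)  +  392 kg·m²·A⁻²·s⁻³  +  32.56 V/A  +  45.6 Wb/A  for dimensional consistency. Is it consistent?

Work out the base dimensions of each:
  (83.46 kg m^2 s^-2 A^-2) × (0.304 s^-1):  [kg·m²·s⁻²·A⁻²] · [s⁻¹] = kg·m²·s⁻³·A⁻²
  392 kg·m²·A⁻²·s⁻³:  kg·m²·s⁻³·A⁻²
  32.56 V/A:  V·A⁻¹ = J·C⁻¹·A⁻¹ = kg·m²·s⁻³·A⁻²
  45.6 Wb/A:  Wb·A⁻¹ = V·s·A⁻¹ = kg·m²·s⁻²·A⁻²
The terms do not share a single dimension (kg·m²·s⁻²·A⁻² vs kg·m²·s⁻³·A⁻²).

No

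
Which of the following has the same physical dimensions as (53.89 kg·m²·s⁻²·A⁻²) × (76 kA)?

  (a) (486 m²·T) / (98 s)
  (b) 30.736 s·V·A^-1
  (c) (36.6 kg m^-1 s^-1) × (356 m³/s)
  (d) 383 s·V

Reference: [kg·m²·s⁻²·A⁻²] · [A] = kg·m²·s⁻²·A⁻¹.
Each option:
  (a) [kg·m²·s⁻²·A⁻¹] / [s] = kg·m²·s⁻³·A⁻¹
  (b) V·s·A⁻¹ = J·C⁻¹·s·A⁻¹ = kg·m²·s⁻²·A⁻²
  (c) [kg·m⁻¹·s⁻¹] · [m³·s⁻¹] = kg·m²·s⁻²
  (d) V·s = J·C⁻¹·s = kg·m²·s⁻²·A⁻¹  ← same
Only (d) matches kg·m²·s⁻²·A⁻¹.

(d)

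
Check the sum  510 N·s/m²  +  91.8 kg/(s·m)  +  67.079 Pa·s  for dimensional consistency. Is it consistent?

Reduce each to base SI dimensions:
  510 N·s/m²:  N·s·m⁻² = kg·m·s⁻²·s·m⁻² = kg·m⁻¹·s⁻¹
  91.8 kg/(s·m):  kg·m⁻¹·s⁻¹
  67.079 Pa·s:  Pa·s = N·m⁻²·s = kg·m⁻¹·s⁻¹
Every term reduces to kg·m⁻¹·s⁻¹.

Yes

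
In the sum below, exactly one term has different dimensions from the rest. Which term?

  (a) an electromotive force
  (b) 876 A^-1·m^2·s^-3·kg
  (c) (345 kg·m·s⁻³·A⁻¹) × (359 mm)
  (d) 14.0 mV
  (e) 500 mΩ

(e)

Reduce each to base SI dimensions:
  (a) [electromotive force] = kg·m²·s⁻³·A⁻¹
  (b) kg·m²·s⁻³·A⁻¹
  (c) [kg·m·s⁻³·A⁻¹] · [m] = kg·m²·s⁻³·A⁻¹
  (d) V = J·C⁻¹ = kg·m²·s⁻³·A⁻¹
  (e) Ω = V·A⁻¹ = kg·m²·s⁻³·A⁻²
All reduce to kg·m²·s⁻³·A⁻¹ except (e), which is kg·m²·s⁻³·A⁻².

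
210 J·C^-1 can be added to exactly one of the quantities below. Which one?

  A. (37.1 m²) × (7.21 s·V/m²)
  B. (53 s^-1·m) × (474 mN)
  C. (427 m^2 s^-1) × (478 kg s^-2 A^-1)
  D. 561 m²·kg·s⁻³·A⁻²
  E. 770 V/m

C.

Reference: J·C⁻¹ = N·m·(s·A)⁻¹ = kg·m²·s⁻³·A⁻¹.
Each option:
  A. [m²] · [kg·s⁻²·A⁻¹] = kg·m²·s⁻²·A⁻¹
  B. [m·s⁻¹] · [kg·m·s⁻²] = kg·m²·s⁻³
  C. [m²·s⁻¹] · [kg·s⁻²·A⁻¹] = kg·m²·s⁻³·A⁻¹  ← same
  D. kg·m²·s⁻³·A⁻²
  E. V·m⁻¹ = J·C⁻¹·m⁻¹ = kg·m·s⁻³·A⁻¹
Only C. matches kg·m²·s⁻³·A⁻¹.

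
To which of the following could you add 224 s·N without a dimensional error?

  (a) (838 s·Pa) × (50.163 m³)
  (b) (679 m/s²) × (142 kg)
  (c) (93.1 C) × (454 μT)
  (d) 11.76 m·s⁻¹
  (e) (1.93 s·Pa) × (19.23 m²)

(e)

Reference: N·s = kg·m·s⁻²·s = kg·m·s⁻¹.
Each option:
  (a) [kg·m⁻¹·s⁻¹] · [m³] = kg·m²·s⁻¹
  (b) [m·s⁻²] · [kg] = kg·m·s⁻²
  (c) [s·A] · [kg·s⁻²·A⁻¹] = kg·s⁻¹
  (d) m·s⁻¹
  (e) [kg·m⁻¹·s⁻¹] · [m²] = kg·m·s⁻¹  ← same
Only (e) matches kg·m·s⁻¹.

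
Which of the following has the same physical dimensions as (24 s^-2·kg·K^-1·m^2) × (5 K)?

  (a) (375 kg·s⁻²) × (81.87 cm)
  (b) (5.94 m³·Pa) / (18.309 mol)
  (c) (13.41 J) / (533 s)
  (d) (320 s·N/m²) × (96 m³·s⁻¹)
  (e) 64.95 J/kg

Reference: [kg·m²·s⁻²·K⁻¹] · [K] = kg·m²·s⁻².
Each option:
  (a) [kg·s⁻²] · [m] = kg·m·s⁻²
  (b) [kg·m²·s⁻²] / [mol] = kg·m²·s⁻²·mol⁻¹
  (c) [kg·m²·s⁻²] / [s] = kg·m²·s⁻³
  (d) [kg·m⁻¹·s⁻¹] · [m³·s⁻¹] = kg·m²·s⁻²  ← same
  (e) J·kg⁻¹ = N·m·kg⁻¹ = m²·s⁻²
Only (d) matches kg·m²·s⁻².

(d)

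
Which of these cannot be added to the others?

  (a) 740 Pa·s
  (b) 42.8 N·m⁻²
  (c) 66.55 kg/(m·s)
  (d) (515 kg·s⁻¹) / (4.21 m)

(b)

Expand each in SI base units:
  (a) Pa·s = N·m⁻²·s = kg·m⁻¹·s⁻¹
  (b) N·m⁻² = kg·m·s⁻²·m⁻² = kg·m⁻¹·s⁻²
  (c) kg·m⁻¹·s⁻¹
  (d) [kg·s⁻¹] / [m] = kg·m⁻¹·s⁻¹
All reduce to kg·m⁻¹·s⁻¹ except (b), which is kg·m⁻¹·s⁻².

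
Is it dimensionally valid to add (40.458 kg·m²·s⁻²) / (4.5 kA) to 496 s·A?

No

Reduce each to base SI dimensions:
  (40.458 kg·m²·s⁻²) / (4.5 kA):  [kg·m²·s⁻²] / [A] = kg·m²·s⁻²·A⁻¹
  496 s·A:  s·A
kg·m²·s⁻²·A⁻¹ ≠ s·A, so they cannot be added.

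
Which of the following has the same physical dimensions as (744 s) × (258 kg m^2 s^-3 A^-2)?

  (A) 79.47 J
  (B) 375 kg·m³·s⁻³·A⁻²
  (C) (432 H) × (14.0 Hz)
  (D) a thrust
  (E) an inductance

Reference: [s] · [kg·m²·s⁻³·A⁻²] = kg·m²·s⁻²·A⁻².
Each option:
  (A) J = N·m = kg·m²·s⁻²
  (B) kg·m³·s⁻³·A⁻²
  (C) [kg·m²·s⁻²·A⁻²] · [s⁻¹] = kg·m²·s⁻³·A⁻²
  (D) [thrust] = kg·m·s⁻²
  (E) [inductance] = kg·m²·s⁻²·A⁻²  ← same
Only (E) matches kg·m²·s⁻²·A⁻².

(E)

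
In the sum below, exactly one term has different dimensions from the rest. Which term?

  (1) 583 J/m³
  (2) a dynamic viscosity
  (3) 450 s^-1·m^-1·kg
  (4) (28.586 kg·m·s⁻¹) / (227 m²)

(1)

Expand each in SI base units:
  (1) J·m⁻³ = N·m·m⁻³ = kg·m⁻¹·s⁻²
  (2) [dynamic viscosity] = kg·m⁻¹·s⁻¹
  (3) kg·m⁻¹·s⁻¹
  (4) [kg·m·s⁻¹] / [m²] = kg·m⁻¹·s⁻¹
All reduce to kg·m⁻¹·s⁻¹ except (1), which is kg·m⁻¹·s⁻².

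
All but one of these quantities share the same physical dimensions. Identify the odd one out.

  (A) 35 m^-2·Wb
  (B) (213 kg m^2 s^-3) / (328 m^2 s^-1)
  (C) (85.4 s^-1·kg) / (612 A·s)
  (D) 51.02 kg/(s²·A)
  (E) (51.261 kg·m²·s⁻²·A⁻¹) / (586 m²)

(B)

Dimensions:
  (A) Wb·m⁻² = V·s·m⁻² = kg·s⁻²·A⁻¹
  (B) [kg·m²·s⁻³] / [m²·s⁻¹] = kg·s⁻²
  (C) [kg·s⁻¹] / [s·A] = kg·s⁻²·A⁻¹
  (D) kg·s⁻²·A⁻¹
  (E) [kg·m²·s⁻²·A⁻¹] / [m²] = kg·s⁻²·A⁻¹
All reduce to kg·s⁻²·A⁻¹ except (B), which is kg·s⁻².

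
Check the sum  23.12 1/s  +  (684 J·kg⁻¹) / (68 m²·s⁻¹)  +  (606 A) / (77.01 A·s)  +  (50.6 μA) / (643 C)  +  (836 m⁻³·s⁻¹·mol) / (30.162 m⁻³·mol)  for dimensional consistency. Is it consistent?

Yes

Reduce each to base SI dimensions:
  23.12 1/s:  s⁻¹
  (684 J·kg⁻¹) / (68 m²·s⁻¹):  [m²·s⁻²] / [m²·s⁻¹] = s⁻¹
  (606 A) / (77.01 A·s):  [A] / [s·A] = s⁻¹
  (50.6 μA) / (643 C):  [A] / [s·A] = s⁻¹
  (836 m⁻³·s⁻¹·mol) / (30.162 m⁻³·mol):  [m⁻³·s⁻¹·mol] / [m⁻³·mol] = s⁻¹
Every term reduces to s⁻¹.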